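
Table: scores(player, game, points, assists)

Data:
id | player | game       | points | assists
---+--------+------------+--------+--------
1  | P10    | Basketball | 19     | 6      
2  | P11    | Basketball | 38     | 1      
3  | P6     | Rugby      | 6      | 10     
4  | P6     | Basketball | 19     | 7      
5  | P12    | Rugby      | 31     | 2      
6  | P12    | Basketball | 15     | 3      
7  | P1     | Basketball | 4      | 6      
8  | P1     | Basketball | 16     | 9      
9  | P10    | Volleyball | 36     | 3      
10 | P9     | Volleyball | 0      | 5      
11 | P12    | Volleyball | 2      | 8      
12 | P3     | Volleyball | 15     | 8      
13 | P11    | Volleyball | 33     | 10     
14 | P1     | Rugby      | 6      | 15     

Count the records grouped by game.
SELECT game, COUNT(*) as count
FROM scores
GROUP BY game

Result:
  Basketball: 6
  Rugby: 3
  Volleyball: 5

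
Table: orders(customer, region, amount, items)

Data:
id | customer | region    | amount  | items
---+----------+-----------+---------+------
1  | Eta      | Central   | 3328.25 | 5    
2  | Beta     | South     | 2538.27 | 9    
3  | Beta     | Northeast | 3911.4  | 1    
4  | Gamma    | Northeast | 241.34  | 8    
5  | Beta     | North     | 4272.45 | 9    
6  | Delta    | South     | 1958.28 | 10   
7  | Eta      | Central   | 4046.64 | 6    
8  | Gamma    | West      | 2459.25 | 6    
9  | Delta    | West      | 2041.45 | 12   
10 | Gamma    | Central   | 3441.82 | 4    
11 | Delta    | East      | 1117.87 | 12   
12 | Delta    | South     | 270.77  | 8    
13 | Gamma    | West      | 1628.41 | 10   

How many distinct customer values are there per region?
SELECT region, COUNT(DISTINCT customer)
FROM orders
GROUP BY region

Result:
  Central: 2 distinct
  East: 1 distinct
  North: 1 distinct
  Northeast: 2 distinct
  South: 2 distinct
  West: 2 distinct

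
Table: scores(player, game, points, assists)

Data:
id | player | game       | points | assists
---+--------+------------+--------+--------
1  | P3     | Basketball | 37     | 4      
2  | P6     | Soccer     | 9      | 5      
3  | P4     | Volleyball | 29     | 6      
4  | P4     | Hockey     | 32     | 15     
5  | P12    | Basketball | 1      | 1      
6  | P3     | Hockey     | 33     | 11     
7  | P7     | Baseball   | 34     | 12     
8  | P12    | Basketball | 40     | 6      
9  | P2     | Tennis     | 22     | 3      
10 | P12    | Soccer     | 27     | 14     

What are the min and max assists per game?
SELECT game, MIN(assists), MAX(assists)
FROM scores
GROUP BY game

Result:
  Baseball: min=12, max=12
  Basketball: min=1, max=6
  Hockey: min=11, max=15
  Soccer: min=5, max=14
  Tennis: min=3, max=3
  Volleyball: min=6, max=6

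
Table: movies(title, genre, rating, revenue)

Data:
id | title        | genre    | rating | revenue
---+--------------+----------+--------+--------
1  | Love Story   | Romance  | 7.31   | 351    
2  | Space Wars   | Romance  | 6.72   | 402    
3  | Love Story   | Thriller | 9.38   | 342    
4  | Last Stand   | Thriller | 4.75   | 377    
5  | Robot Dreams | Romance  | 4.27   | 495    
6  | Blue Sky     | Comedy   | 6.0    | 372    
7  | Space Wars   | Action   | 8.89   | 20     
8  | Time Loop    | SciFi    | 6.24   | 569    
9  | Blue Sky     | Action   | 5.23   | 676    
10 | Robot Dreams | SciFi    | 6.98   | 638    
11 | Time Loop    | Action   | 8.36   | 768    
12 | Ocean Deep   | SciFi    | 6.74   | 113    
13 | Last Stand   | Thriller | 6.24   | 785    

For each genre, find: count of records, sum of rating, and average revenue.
SELECT genre,
       COUNT(*) as cnt,
       SUM(rating) as total_rating,
       AVG(revenue) as avg_revenue
FROM movies
GROUP BY genre

Result:
  Action: 3 records, 22.48 total rating, 488.00 avg revenue
  Comedy: 1 records, 6.00 total rating, 372.00 avg revenue
  Romance: 3 records, 18.30 total rating, 416.00 avg revenue
  SciFi: 3 records, 19.96 total rating, 440.00 avg revenue
  Thriller: 3 records, 20.37 total rating, 501.33 avg revenue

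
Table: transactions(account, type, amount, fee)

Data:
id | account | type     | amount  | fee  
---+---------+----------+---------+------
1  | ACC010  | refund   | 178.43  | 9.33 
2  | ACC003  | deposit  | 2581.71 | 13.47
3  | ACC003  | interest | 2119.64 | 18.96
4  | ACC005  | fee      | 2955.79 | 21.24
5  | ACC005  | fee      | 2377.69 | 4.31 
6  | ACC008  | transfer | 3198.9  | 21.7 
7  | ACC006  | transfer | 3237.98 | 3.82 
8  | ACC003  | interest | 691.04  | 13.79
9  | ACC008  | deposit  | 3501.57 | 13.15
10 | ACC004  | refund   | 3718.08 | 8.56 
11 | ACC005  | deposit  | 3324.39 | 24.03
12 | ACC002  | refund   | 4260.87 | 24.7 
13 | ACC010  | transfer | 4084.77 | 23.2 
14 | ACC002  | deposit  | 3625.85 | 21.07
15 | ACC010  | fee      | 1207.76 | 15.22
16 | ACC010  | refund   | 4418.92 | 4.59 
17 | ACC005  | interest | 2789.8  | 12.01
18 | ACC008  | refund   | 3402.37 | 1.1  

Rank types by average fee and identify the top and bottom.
SELECT type, AVG(fee)
FROM transactions
GROUP BY type
ORDER BY AVG(fee)

All groups:
  refund: 9.66
  fee: 13.59
  interest: 14.92
  transfer: 16.24
  deposit: 17.93

Highest: deposit (17.93)
Lowest: refund (9.66)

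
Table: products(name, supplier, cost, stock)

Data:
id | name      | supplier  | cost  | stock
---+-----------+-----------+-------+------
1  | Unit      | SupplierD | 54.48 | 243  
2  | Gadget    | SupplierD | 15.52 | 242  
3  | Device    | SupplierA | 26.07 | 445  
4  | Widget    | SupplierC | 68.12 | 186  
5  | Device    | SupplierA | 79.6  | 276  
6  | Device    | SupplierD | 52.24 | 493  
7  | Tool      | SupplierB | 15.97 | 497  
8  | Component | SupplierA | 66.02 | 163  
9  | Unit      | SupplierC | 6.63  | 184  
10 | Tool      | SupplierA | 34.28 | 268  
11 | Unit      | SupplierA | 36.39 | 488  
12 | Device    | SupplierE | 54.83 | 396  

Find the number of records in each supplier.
SELECT supplier, COUNT(*) as count
FROM products
GROUP BY supplier

Result:
  SupplierA: 5
  SupplierB: 1
  SupplierC: 2
  SupplierD: 3
  SupplierE: 1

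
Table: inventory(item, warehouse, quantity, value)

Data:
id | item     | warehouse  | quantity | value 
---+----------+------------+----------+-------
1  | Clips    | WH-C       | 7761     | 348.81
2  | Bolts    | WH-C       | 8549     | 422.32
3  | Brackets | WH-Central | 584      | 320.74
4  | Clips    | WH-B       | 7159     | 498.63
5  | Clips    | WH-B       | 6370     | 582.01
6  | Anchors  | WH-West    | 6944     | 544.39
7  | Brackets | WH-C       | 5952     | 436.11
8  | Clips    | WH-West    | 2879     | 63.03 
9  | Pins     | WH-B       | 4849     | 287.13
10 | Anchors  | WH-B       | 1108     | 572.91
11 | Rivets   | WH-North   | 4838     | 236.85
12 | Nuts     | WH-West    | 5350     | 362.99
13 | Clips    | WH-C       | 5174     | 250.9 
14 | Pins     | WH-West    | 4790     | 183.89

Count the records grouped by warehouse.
SELECT warehouse, COUNT(*) as count
FROM inventory
GROUP BY warehouse

Result:
  WH-B: 4
  WH-C: 4
  WH-Central: 1
  WH-North: 1
  WH-West: 4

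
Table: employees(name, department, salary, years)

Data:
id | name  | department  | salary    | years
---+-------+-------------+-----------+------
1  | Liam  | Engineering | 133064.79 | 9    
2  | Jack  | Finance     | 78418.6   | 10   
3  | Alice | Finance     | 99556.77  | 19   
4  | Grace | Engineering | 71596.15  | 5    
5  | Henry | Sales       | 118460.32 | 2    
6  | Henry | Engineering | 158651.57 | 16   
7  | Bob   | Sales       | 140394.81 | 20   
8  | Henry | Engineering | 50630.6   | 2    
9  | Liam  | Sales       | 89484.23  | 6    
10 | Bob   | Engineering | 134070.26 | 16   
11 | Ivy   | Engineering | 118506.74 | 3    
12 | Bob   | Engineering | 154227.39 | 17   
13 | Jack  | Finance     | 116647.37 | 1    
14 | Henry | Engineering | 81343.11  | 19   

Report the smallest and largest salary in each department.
SELECT department, MIN(salary), MAX(salary)
FROM employees
GROUP BY department

Result:
  Engineering: min=50630.60, max=158651.57
  Finance: min=78418.60, max=116647.37
  Sales: min=89484.23, max=140394.81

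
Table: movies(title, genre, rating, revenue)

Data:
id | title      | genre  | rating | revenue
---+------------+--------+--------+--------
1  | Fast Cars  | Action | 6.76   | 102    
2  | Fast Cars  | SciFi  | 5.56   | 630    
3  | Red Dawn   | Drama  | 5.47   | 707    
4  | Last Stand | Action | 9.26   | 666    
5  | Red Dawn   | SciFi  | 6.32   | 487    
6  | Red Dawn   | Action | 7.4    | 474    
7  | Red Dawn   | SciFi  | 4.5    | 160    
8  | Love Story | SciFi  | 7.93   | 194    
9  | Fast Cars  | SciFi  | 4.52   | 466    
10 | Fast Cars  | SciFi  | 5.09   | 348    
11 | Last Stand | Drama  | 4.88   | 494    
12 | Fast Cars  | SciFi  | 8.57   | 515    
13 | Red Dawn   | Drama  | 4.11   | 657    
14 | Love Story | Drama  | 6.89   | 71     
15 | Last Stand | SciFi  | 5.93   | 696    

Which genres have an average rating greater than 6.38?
SELECT genre, AVG(rating)
FROM movies
GROUP BY genre
HAVING AVG(rating) > 6.38

Result:
  Action: avg=7.81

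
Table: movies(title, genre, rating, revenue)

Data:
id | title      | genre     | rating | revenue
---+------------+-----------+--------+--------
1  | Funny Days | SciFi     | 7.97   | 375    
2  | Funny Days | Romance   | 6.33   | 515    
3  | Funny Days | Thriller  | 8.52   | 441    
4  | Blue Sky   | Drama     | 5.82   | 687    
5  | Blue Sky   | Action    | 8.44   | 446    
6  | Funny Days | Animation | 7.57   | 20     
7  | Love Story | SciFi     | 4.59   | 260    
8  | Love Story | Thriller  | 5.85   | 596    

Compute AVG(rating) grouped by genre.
SELECT genre, AVG(rating) as result
FROM movies
GROUP BY genre

Result:
  Action: 8.44
  Animation: 7.57
  Drama: 5.82
  Romance: 6.33
  SciFi: 6.28
  Thriller: 7.19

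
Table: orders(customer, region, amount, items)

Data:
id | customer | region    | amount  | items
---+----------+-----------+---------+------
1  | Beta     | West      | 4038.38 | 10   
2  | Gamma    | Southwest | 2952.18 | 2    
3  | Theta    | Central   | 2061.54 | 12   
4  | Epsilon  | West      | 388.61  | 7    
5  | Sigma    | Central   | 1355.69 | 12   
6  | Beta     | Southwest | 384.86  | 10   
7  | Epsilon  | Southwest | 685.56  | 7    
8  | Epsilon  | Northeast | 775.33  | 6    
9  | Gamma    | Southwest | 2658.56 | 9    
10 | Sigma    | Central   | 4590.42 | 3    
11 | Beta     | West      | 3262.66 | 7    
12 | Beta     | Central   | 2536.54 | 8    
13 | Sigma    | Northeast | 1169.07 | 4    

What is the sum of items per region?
SELECT region, SUM(items) as result
FROM orders
GROUP BY region

Result:
  Central: 35
  Northeast: 10
  Southwest: 28
  West: 24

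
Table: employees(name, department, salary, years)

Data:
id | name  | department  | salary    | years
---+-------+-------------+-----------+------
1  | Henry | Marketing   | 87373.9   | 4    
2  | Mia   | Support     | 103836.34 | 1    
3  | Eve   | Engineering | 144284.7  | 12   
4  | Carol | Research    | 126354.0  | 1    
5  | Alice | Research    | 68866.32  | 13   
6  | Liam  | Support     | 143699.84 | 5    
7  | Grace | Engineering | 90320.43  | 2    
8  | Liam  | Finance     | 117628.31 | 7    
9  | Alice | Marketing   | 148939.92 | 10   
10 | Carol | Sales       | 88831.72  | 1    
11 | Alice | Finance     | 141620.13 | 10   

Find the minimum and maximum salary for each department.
SELECT department, MIN(salary), MAX(salary)
FROM employees
GROUP BY department

Result:
  Engineering: min=90320.43, max=144284.70
  Finance: min=117628.31, max=141620.13
  Marketing: min=87373.90, max=148939.92
  Research: min=68866.32, max=126354.00
  Sales: min=88831.72, max=88831.72
  Support: min=103836.34, max=143699.84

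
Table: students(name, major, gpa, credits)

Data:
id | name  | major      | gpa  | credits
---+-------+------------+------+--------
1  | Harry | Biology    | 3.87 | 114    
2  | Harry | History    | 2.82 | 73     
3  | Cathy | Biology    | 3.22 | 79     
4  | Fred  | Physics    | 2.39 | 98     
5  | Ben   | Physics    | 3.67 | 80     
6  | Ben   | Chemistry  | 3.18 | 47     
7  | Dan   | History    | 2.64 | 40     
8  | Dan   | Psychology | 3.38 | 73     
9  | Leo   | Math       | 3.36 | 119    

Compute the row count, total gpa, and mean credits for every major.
SELECT major,
       COUNT(*) as cnt,
       SUM(gpa) as total_gpa,
       AVG(credits) as avg_credits
FROM students
GROUP BY major

Result:
  Biology: 2 records, 7.09 total gpa, 96.50 avg credits
  Chemistry: 1 records, 3.18 total gpa, 47.00 avg credits
  History: 2 records, 5.46 total gpa, 56.50 avg credits
  Math: 1 records, 3.36 total gpa, 119.00 avg credits
  Physics: 2 records, 6.06 total gpa, 89.00 avg credits
  Psychology: 1 records, 3.38 total gpa, 73.00 avg credits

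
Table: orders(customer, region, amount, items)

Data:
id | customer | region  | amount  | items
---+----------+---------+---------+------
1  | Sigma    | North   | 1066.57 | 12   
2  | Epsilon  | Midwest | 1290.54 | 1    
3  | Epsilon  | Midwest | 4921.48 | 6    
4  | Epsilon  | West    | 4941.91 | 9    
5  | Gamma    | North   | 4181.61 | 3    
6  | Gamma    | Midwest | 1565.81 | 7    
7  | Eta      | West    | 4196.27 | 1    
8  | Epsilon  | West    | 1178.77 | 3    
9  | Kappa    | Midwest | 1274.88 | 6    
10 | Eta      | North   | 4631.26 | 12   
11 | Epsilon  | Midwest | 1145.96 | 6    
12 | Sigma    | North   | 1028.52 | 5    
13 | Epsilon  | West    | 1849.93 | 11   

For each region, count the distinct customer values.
SELECT region, COUNT(DISTINCT customer)
FROM orders
GROUP BY region

Result:
  Midwest: 3 distinct
  North: 3 distinct
  West: 2 distinct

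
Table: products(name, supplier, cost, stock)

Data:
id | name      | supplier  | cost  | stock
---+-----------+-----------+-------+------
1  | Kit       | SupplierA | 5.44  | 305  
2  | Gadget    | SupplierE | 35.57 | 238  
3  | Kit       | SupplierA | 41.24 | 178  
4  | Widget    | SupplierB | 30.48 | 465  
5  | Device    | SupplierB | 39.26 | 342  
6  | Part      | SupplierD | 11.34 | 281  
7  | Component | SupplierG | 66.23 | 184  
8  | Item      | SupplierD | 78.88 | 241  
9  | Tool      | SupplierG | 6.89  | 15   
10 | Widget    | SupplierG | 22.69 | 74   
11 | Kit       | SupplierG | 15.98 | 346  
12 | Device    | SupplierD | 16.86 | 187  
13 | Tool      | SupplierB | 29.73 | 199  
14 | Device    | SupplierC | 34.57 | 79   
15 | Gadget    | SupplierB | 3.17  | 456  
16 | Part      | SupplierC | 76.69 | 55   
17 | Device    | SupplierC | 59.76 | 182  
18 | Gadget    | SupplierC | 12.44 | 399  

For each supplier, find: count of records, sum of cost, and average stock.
SELECT supplier,
       COUNT(*) as cnt,
       SUM(cost) as total_cost,
       AVG(stock) as avg_stock
FROM products
GROUP BY supplier

Result:
  SupplierA: 2 records, 46.68 total cost, 241.50 avg stock
  SupplierB: 4 records, 102.64 total cost, 365.50 avg stock
  SupplierC: 4 records, 183.46 total cost, 178.75 avg stock
  SupplierD: 3 records, 107.08 total cost, 236.33 avg stock
  SupplierE: 1 records, 35.57 total cost, 238.00 avg stock
  SupplierG: 4 records, 111.79 total cost, 154.75 avg stock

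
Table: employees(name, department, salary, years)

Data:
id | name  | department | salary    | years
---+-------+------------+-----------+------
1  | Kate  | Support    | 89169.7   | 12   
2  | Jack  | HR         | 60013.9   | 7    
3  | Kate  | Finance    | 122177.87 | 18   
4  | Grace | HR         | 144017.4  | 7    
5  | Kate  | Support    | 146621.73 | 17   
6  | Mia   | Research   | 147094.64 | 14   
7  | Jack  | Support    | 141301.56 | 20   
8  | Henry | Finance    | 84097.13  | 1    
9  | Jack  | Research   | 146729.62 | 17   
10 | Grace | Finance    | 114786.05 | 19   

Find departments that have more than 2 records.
SELECT department, COUNT(*) as cnt
FROM employees
GROUP BY department
HAVING COUNT(*) > 2

Result:
  Finance: 3
  Support: 3

Note: HAVING filters groups after aggregation, WHERE filters rows before.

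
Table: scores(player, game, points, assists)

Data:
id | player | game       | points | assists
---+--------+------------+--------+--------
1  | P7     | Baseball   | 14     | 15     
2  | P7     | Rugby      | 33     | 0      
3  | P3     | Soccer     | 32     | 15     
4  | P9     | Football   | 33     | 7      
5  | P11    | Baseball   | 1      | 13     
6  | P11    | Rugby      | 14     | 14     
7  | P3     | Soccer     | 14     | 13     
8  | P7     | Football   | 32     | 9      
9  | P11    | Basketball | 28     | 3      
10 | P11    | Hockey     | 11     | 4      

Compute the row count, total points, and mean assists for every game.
SELECT game,
       COUNT(*) as cnt,
       SUM(points) as total_points,
       AVG(assists) as avg_assists
FROM scores
GROUP BY game

Result:
  Baseball: 2 records, 15 total points, 14.00 avg assists
  Basketball: 1 records, 28 total points, 3.00 avg assists
  Football: 2 records, 65 total points, 8.00 avg assists
  Hockey: 1 records, 11 total points, 4.00 avg assists
  Rugby: 2 records, 47 total points, 7.00 avg assists
  Soccer: 2 records, 46 total points, 14.00 avg assists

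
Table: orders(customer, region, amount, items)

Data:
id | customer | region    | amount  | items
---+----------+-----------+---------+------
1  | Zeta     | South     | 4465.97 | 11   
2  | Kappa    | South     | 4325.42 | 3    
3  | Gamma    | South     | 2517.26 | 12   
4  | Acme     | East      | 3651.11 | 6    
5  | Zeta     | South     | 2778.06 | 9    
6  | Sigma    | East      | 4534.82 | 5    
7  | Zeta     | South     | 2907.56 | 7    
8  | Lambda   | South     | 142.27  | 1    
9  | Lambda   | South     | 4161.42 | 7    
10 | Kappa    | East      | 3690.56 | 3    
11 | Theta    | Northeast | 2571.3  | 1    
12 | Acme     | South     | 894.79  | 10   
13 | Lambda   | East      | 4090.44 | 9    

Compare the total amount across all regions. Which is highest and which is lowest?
SELECT region, SUM(amount)
FROM orders
GROUP BY region
ORDER BY SUM(amount)

All groups:
  Northeast: 2571.30
  East: 15966.93
  South: 22192.75

Highest: South (22192.75)
Lowest: Northeast (2571.30)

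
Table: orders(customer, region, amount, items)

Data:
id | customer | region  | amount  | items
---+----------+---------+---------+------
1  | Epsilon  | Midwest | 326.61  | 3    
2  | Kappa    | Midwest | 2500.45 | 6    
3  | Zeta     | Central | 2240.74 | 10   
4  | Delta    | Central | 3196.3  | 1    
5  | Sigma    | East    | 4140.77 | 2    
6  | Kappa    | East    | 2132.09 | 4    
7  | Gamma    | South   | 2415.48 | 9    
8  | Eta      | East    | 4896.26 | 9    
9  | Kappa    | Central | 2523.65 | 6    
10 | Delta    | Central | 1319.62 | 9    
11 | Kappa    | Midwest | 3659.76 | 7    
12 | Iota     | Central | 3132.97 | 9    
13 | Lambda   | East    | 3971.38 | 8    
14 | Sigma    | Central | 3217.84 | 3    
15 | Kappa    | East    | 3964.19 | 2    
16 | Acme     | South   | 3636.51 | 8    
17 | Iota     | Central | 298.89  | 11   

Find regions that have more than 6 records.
SELECT region, COUNT(*) as cnt
FROM orders
GROUP BY region
HAVING COUNT(*) > 6

Result:
  Central: 7

Note: HAVING filters groups after aggregation, WHERE filters rows before.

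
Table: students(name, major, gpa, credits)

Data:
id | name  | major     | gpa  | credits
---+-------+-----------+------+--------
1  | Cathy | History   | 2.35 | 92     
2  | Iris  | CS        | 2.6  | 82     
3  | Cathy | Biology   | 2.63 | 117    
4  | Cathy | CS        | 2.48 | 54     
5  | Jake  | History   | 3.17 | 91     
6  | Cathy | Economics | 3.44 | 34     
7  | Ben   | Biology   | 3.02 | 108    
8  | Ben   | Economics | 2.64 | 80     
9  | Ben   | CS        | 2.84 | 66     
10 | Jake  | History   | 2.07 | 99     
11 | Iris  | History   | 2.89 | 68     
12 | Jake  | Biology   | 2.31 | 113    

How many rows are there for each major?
SELECT major, COUNT(*) as count
FROM students
GROUP BY major

Result:
  Biology: 3
  CS: 3
  Economics: 2
  History: 4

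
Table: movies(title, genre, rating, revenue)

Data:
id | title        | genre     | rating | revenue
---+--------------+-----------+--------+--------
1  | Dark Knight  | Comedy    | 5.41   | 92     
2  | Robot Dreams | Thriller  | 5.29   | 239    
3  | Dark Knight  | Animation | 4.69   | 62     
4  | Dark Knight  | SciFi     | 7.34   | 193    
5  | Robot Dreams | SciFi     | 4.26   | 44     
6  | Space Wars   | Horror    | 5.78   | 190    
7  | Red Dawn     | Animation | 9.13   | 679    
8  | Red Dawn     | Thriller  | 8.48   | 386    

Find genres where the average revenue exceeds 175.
SELECT genre, AVG(revenue)
FROM movies
GROUP BY genre
HAVING AVG(revenue) > 175

Result:
  Animation: avg=370.50
  Horror: avg=190.00
  Thriller: avg=312.50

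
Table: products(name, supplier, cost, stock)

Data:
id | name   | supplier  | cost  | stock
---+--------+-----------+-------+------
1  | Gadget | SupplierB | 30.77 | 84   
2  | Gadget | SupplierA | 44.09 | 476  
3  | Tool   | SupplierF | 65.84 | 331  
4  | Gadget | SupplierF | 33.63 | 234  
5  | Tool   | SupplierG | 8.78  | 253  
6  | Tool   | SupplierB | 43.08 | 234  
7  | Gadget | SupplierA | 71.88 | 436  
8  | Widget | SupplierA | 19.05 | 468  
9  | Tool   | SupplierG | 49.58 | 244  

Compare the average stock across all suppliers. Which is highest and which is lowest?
SELECT supplier, AVG(stock)
FROM products
GROUP BY supplier
ORDER BY AVG(stock)

All groups:
  SupplierB: 159.00
  SupplierG: 248.50
  SupplierF: 282.50
  SupplierA: 460.00

Highest: SupplierA (460.00)
Lowest: SupplierB (159.00)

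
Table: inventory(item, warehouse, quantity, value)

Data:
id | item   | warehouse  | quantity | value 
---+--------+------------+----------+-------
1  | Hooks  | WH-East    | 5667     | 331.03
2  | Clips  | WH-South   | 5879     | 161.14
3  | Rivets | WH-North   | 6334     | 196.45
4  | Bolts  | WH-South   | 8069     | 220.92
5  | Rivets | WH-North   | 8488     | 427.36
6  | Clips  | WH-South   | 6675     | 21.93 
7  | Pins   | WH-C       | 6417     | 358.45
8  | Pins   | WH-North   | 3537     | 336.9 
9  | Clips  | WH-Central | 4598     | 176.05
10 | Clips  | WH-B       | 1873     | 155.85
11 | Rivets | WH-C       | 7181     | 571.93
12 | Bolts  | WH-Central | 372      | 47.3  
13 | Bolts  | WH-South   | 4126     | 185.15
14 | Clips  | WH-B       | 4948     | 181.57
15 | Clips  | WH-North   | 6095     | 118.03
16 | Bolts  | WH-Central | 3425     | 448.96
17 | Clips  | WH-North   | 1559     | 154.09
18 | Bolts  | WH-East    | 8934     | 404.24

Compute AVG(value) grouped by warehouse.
SELECT warehouse, AVG(value) as result
FROM inventory
GROUP BY warehouse

Result:
  WH-B: 168.71
  WH-C: 465.19
  WH-Central: 224.10
  WH-East: 367.64
  WH-North: 246.57
  WH-South: 147.29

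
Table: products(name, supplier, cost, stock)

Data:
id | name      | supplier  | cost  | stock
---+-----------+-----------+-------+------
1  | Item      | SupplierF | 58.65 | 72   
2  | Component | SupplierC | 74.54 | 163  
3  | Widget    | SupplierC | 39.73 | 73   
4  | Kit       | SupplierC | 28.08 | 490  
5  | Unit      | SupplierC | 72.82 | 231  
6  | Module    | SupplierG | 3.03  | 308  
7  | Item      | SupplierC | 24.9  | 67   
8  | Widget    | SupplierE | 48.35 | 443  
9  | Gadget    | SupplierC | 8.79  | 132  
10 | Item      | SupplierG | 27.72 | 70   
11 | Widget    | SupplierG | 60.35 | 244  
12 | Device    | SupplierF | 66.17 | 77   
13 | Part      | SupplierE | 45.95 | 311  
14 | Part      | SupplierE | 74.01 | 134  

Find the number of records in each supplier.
SELECT supplier, COUNT(*) as count
FROM products
GROUP BY supplier

Result:
  SupplierC: 6
  SupplierE: 3
  SupplierF: 2
  SupplierG: 3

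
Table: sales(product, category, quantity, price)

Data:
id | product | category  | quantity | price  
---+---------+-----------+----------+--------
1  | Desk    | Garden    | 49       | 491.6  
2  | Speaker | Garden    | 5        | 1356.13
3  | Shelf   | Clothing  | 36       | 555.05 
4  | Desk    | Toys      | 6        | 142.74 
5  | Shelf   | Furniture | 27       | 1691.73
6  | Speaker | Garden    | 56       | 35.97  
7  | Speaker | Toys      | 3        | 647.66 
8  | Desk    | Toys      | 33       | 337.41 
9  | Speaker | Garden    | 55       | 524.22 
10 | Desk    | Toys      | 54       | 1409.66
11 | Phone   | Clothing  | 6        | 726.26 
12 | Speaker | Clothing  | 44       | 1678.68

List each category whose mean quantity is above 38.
SELECT category, AVG(quantity)
FROM sales
GROUP BY category
HAVING AVG(quantity) > 38

Result:
  Garden: avg=41.25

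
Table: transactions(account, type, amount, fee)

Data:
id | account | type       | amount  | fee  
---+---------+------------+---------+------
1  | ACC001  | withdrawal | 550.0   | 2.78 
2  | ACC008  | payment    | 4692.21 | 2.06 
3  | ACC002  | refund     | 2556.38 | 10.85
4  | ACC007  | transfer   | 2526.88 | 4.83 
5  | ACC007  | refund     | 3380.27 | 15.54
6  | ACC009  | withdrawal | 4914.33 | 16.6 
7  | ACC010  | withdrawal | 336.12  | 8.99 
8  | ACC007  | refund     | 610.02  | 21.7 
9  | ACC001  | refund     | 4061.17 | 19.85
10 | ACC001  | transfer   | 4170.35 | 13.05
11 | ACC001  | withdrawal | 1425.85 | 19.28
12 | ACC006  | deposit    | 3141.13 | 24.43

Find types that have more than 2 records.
SELECT type, COUNT(*) as cnt
FROM transactions
GROUP BY type
HAVING COUNT(*) > 2

Result:
  refund: 4
  withdrawal: 4

Note: HAVING filters groups after aggregation, WHERE filters rows before.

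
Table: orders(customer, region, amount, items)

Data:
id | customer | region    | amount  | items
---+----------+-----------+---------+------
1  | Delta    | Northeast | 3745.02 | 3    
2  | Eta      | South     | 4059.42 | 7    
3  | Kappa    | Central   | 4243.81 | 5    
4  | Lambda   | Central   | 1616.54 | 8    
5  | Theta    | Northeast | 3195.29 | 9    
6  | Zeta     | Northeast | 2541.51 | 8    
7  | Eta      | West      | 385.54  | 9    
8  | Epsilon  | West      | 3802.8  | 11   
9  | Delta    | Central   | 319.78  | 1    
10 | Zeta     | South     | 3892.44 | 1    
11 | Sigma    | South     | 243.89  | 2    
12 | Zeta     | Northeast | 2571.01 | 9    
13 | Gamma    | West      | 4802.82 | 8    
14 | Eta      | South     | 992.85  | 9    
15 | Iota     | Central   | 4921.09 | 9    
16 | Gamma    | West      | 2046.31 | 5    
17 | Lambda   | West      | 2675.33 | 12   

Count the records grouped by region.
SELECT region, COUNT(*) as count
FROM orders
GROUP BY region

Result:
  Central: 4
  Northeast: 4
  South: 4
  West: 5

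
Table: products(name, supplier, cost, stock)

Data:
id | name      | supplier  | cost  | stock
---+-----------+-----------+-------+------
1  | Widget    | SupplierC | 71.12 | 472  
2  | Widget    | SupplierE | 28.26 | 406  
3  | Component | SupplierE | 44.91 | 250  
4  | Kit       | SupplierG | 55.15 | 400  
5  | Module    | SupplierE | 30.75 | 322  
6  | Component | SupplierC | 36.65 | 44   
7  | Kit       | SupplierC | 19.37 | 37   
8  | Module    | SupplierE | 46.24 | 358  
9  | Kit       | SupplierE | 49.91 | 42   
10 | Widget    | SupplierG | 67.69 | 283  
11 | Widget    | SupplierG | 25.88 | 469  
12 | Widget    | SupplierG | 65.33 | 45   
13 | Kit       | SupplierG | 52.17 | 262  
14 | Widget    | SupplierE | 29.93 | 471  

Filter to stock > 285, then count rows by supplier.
SELECT supplier, COUNT(*)
FROM products
WHERE stock > 285
GROUP BY supplier

Note: WHERE filters rows before grouping.

Result:
  SupplierC: 1
  SupplierE: 4
  SupplierG: 2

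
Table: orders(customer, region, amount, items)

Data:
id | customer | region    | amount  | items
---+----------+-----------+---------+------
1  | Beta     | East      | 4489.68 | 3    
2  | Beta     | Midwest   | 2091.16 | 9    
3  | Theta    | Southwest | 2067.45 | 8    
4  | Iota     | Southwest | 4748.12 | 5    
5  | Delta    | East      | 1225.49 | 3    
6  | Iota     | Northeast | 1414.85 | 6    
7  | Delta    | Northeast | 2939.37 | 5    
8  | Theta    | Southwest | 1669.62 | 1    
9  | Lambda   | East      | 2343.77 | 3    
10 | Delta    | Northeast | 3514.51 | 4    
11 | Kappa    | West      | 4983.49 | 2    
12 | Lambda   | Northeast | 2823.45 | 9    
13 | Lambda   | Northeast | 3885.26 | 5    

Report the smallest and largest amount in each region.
SELECT region, MIN(amount), MAX(amount)
FROM orders
GROUP BY region

Result:
  East: min=1225.49, max=4489.68
  Midwest: min=2091.16, max=2091.16
  Northeast: min=1414.85, max=3885.26
  Southwest: min=1669.62, max=4748.12
  West: min=4983.49, max=4983.49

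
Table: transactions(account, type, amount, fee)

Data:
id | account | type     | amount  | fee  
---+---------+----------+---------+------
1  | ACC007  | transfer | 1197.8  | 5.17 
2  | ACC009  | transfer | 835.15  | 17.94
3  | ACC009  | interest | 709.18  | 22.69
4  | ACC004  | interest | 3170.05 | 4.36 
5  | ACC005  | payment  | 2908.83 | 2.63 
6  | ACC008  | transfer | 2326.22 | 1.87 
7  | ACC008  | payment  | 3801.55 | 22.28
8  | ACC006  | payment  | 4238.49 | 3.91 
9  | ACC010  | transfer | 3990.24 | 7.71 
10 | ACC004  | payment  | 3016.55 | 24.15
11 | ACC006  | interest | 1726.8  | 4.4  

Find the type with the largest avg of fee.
SELECT type, AVG(fee) as val
FROM transactions
GROUP BY type
ORDER BY val DESC
LIMIT 1

Result: payment with avg(fee) = 13.24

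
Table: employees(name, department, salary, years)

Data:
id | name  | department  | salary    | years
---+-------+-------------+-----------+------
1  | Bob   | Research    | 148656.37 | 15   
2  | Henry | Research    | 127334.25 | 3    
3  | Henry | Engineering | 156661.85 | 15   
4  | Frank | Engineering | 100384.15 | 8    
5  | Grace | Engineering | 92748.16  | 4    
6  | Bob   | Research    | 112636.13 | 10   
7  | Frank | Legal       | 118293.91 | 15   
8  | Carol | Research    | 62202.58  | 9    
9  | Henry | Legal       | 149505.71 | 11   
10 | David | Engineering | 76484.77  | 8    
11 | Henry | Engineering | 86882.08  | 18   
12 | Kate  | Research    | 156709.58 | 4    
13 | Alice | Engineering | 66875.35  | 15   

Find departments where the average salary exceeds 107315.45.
SELECT department, AVG(salary)
FROM employees
GROUP BY department
HAVING AVG(salary) > 107315.45

Result:
  Legal: avg=133899.81
  Research: avg=121507.78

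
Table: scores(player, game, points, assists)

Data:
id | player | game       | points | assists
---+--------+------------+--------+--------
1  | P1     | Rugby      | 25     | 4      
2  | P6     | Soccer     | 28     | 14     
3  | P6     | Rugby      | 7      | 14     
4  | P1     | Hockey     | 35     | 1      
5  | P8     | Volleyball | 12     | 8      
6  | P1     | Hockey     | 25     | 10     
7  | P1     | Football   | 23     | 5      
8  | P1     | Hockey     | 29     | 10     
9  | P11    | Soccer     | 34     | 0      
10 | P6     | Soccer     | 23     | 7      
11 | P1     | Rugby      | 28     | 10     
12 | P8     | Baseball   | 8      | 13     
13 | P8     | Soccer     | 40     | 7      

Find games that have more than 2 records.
SELECT game, COUNT(*) as cnt
FROM scores
GROUP BY game
HAVING COUNT(*) > 2

Result:
  Hockey: 3
  Rugby: 3
  Soccer: 4

Note: HAVING filters groups after aggregation, WHERE filters rows before.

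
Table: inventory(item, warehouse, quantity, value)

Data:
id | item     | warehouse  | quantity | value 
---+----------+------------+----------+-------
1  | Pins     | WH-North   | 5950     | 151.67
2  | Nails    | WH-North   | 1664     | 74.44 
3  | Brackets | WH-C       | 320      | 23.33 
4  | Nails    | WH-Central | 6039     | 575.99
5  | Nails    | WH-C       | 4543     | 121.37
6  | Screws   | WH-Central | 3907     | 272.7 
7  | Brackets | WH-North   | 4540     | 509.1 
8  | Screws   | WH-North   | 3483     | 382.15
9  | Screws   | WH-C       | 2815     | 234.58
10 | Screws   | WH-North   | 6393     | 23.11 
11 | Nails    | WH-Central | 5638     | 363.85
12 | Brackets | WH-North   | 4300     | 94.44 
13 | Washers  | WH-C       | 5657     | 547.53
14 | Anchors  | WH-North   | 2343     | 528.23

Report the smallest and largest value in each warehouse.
SELECT warehouse, MIN(value), MAX(value)
FROM inventory
GROUP BY warehouse

Result:
  WH-C: min=23.33, max=547.53
  WH-Central: min=272.70, max=575.99
  WH-North: min=23.11, max=528.23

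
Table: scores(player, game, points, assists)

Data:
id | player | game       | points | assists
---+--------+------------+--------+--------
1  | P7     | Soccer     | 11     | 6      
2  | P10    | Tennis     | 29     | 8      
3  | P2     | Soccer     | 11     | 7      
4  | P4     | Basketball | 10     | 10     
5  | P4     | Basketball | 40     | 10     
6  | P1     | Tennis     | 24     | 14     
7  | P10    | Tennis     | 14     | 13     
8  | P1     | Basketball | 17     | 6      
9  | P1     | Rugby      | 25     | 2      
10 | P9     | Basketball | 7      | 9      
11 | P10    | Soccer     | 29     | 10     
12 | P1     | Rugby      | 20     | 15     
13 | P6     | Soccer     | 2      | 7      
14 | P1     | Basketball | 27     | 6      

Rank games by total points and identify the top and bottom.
SELECT game, SUM(points)
FROM scores
GROUP BY game
ORDER BY SUM(points)

All groups:
  Rugby: 45
  Soccer: 53
  Tennis: 67
  Basketball: 101

Highest: Basketball (101)
Lowest: Rugby (45)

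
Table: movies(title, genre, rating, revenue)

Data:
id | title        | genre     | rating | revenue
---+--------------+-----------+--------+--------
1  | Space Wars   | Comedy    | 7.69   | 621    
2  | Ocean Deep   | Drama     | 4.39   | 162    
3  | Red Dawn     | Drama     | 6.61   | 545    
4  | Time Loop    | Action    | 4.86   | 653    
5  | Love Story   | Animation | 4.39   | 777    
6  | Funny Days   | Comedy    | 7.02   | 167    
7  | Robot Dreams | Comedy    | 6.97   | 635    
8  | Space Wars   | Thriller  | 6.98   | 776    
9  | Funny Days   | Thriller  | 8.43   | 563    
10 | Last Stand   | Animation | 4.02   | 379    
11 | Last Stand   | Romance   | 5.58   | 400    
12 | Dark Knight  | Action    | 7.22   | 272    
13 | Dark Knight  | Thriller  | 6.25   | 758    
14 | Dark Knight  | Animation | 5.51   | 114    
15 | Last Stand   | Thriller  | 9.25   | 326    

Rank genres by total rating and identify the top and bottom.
SELECT genre, SUM(rating)
FROM movies
GROUP BY genre
ORDER BY SUM(rating)

All groups:
  Romance: 5.58
  Drama: 11.00
  Action: 12.08
  Animation: 13.92
  Comedy: 21.68
  Thriller: 30.91

Highest: Thriller (30.91)
Lowest: Romance (5.58)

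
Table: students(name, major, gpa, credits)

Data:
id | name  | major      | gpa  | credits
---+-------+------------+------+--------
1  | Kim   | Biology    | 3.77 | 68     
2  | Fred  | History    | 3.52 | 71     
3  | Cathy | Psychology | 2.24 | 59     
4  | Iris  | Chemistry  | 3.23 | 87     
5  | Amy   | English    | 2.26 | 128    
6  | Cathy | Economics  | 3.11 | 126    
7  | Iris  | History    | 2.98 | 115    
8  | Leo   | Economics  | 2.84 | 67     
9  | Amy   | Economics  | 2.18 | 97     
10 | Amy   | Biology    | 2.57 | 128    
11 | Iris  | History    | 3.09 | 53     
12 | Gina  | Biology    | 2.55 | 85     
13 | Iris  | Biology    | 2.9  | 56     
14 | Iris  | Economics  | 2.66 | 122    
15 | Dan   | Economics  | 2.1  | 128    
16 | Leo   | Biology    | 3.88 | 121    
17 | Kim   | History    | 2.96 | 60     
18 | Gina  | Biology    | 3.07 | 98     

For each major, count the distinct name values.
SELECT major, COUNT(DISTINCT name)
FROM students
GROUP BY major

Result:
  Biology: 5 distinct
  Chemistry: 1 distinct
  Economics: 5 distinct
  English: 1 distinct
  History: 3 distinct
  Psychology: 1 distinct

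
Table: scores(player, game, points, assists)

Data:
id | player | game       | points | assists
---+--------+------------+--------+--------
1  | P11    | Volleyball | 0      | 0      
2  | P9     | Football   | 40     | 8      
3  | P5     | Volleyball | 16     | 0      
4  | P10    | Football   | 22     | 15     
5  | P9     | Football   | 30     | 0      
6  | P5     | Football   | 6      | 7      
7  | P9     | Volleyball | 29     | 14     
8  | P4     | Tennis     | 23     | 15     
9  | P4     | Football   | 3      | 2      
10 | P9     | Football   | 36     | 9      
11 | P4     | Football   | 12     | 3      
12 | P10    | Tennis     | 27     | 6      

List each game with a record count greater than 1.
SELECT game, COUNT(*) as cnt
FROM scores
GROUP BY game
HAVING COUNT(*) > 1

Result:
  Football: 7
  Tennis: 2
  Volleyball: 3

Note: HAVING filters groups after aggregation, WHERE filters rows before.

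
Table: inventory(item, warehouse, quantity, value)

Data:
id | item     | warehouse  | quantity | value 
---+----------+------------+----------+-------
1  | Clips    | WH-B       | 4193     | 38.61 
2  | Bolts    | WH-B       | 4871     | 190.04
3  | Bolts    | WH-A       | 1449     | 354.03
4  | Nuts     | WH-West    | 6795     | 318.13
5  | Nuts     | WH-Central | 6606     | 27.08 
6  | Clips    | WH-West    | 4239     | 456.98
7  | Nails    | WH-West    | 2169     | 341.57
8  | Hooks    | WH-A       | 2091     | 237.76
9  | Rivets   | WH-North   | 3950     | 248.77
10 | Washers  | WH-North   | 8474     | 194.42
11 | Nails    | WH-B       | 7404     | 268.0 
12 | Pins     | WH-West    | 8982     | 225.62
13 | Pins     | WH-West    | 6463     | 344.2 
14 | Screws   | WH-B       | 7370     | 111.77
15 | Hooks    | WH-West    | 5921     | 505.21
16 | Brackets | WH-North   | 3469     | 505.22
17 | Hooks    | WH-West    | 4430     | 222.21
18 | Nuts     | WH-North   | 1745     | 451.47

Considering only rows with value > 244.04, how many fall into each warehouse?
SELECT warehouse, COUNT(*)
FROM inventory
WHERE value > 244.04
GROUP BY warehouse

Note: WHERE filters rows before grouping.

Result:
  WH-A: 1
  WH-B: 1
  WH-North: 3
  WH-West: 5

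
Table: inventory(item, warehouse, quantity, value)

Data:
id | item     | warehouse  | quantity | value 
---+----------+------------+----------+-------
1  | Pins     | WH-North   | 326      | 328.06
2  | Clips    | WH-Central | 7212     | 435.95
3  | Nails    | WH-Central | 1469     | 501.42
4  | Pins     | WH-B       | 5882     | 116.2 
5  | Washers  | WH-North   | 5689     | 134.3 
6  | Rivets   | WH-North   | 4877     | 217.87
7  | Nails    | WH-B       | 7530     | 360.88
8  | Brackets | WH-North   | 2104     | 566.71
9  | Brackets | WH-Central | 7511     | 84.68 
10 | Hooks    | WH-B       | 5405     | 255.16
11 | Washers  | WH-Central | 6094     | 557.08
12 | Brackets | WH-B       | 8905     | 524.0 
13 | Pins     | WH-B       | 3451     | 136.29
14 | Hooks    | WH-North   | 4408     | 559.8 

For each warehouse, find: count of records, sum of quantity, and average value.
SELECT warehouse,
       COUNT(*) as cnt,
       SUM(quantity) as total_quantity,
       AVG(value) as avg_value
FROM inventory
GROUP BY warehouse

Result:
  WH-B: 5 records, 31173 total quantity, 278.51 avg value
  WH-Central: 4 records, 22286 total quantity, 394.78 avg value
  WH-North: 5 records, 17404 total quantity, 361.35 avg value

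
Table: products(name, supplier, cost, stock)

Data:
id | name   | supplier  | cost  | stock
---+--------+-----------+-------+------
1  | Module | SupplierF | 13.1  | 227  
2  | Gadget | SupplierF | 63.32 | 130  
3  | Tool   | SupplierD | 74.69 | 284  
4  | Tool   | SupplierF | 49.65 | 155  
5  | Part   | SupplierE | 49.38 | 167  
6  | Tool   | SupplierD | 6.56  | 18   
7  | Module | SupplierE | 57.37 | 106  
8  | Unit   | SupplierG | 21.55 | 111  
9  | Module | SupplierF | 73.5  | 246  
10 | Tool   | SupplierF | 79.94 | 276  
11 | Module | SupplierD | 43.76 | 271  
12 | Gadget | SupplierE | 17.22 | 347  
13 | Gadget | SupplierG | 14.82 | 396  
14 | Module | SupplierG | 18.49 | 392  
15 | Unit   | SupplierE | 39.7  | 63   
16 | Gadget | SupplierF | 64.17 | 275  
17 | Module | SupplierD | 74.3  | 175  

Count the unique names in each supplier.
SELECT supplier, COUNT(DISTINCT name)
FROM products
GROUP BY supplier

Result:
  SupplierD: 2 distinct
  SupplierE: 4 distinct
  SupplierF: 3 distinct
  SupplierG: 3 distinct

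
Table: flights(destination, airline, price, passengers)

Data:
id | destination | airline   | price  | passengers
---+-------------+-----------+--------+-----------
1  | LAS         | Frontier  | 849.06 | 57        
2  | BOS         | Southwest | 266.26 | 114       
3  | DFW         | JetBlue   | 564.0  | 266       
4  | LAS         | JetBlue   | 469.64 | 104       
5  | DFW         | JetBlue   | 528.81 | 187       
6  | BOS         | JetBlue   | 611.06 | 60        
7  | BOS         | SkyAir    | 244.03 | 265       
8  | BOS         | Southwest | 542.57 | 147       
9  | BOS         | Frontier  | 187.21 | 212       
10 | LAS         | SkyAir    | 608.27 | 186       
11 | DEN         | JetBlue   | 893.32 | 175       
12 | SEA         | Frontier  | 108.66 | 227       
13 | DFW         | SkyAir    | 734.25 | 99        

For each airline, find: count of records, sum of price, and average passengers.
SELECT airline,
       COUNT(*) as cnt,
       SUM(price) as total_price,
       AVG(passengers) as avg_passengers
FROM flights
GROUP BY airline

Result:
  Frontier: 3 records, 1144.93 total price, 165.33 avg passengers
  JetBlue: 5 records, 3066.83 total price, 158.40 avg passengers
  SkyAir: 3 records, 1586.55 total price, 183.33 avg passengers
  Southwest: 2 records, 808.83 total price, 130.50 avg passengers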